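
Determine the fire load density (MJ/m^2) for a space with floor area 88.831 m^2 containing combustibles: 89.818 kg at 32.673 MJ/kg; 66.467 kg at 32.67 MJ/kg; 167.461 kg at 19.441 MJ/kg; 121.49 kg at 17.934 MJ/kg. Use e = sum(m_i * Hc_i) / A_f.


Total energy = 89.818*32.673 + 66.467*32.67 + 167.461*19.441 + 121.49*17.934
= 2934.624 + 2171.477 + 3255.609 + 2178.802
= 10540.51 MJ
e = 10540.51 / 88.831 = 118.66 MJ/m^2

118.66 MJ/m^2


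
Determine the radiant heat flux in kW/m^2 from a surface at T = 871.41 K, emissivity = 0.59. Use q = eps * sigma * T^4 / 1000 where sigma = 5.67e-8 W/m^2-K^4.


T^4 = 5.7662e+11
q = 0.59 * 5.67e-8 * 5.7662e+11 / 1000 = 19.290 kW/m^2

19.290 kW/m^2


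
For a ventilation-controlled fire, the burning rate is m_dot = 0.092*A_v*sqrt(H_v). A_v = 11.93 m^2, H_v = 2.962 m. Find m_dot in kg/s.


sqrt(H_v) = 1.7210
m_dot = 0.092 * 11.93 * 1.7210 = 1.8890 kg/s

1.8890 kg/s


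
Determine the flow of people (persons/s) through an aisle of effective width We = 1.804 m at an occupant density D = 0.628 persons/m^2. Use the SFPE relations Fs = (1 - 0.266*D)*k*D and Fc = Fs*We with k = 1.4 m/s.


1 - 0.266*D = 1 - 0.266*0.628 = 0.83295
Fs = 0.83295 * 1.4 * 0.628 = 0.73233 persons/(s*m)
Fc = 0.73233 * 1.804 = 1.3211 persons/s

1.3211 persons/s


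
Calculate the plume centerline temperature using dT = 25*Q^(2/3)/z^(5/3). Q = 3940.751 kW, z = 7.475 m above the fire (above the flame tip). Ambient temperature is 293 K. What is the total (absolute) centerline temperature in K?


Q^(2/3) = 249.49
z^(5/3) = 28.577
dT = 25 * 249.49 / 28.577 = 218.26 K
T = 293 + 218.26 = 511.26 K

511.26 K


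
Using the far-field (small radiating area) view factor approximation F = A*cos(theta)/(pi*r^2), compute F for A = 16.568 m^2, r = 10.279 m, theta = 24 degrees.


cos(24 deg) = 0.91355
pi*r^2 = 331.93
F = 16.568 * 0.91355 / 331.93 = 0.045598

0.045598


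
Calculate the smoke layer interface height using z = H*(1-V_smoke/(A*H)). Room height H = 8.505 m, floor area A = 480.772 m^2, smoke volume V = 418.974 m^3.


V/(A*H) = 0.10246
1 - 0.10246 = 0.89754
z = 8.505 * 0.89754 = 7.6335 m

7.6335 m


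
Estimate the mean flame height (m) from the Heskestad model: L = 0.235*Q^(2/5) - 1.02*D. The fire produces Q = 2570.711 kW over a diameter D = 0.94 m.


Q^(2/5) = 23.122
0.235 * Q^(2/5) = 5.4336
1.02 * D = 0.95880
L = 4.4748 m

4.4748 m


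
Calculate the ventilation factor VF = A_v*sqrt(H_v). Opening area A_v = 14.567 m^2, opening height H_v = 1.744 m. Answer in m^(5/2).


sqrt(H_v) = 1.3206
VF = 14.567 * 1.3206 = 19.237 m^(5/2)

19.237 m^(5/2)


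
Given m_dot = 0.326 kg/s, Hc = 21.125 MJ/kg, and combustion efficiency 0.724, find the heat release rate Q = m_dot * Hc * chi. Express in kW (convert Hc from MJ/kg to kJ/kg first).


Hc = 21.125 MJ/kg = 21.125 * 1000 kJ/kg = 21125 kJ/kg
Q = 0.326 kg/s * 21125 kJ/kg * 0.724 = 4986.007 kW

4986.007 kW


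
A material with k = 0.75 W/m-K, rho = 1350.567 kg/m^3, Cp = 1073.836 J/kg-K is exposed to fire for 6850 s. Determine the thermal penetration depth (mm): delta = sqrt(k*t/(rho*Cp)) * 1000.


alpha = 0.75 / (1350.567 * 1073.836) = 5.1714e-07 m^2/s
alpha * t = 0.0035424
delta = sqrt(0.0035424) * 1000 = 59.518 mm

59.518 mm


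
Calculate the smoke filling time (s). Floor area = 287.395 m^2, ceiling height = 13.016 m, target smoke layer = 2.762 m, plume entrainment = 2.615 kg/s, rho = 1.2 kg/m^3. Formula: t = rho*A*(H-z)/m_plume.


H - z = 10.254 m
t = 1.2 * 287.395 * 10.254 / 2.615 = 1352.3 s

1352.3 s


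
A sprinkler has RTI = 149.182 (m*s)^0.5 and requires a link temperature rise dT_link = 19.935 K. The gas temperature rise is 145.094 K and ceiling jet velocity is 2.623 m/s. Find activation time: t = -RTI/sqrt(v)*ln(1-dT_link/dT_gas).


dT_link/dT_gas = 0.13739
ln(1 - 0.13739) = -0.14780
t = -149.182 / sqrt(2.623) * -0.14780 = 13.614 s

13.614 s


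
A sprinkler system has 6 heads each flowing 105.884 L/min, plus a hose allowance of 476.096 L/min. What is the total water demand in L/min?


Sprinkler demand = 6 * 105.884 = 635.304 L/min
Total = 635.304 + 476.096 = 1111.4 L/min

1111.4 L/min


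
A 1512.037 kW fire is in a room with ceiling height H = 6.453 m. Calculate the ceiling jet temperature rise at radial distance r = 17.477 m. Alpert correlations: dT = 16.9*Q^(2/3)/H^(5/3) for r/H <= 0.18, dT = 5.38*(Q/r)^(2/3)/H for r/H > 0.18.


r/H = 17.477 / 6.453 = 2.7084
r/H > 0.18, so dT = 5.38*(Q/r)^(2/3)/H
Q/r = 86.516
(Q/r)^(2/3) = 19.561
dT = 5.38 * 19.561 / 6.453 = 16.309 K

16.309 K


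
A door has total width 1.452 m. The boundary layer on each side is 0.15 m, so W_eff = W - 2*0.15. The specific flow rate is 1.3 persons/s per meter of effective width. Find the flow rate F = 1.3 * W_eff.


W_eff = 1.452 - 0.30 = 1.152 m
F = 1.3 * 1.152 = 1.4976 persons/s

1.4976 persons/s


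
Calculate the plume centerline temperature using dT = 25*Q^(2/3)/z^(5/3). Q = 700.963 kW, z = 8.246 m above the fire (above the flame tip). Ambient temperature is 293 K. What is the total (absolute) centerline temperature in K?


Q^(2/3) = 78.910
z^(5/3) = 33.657
dT = 25 * 78.910 / 33.657 = 58.614 K
T = 293 + 58.614 = 351.61 K

351.61 K


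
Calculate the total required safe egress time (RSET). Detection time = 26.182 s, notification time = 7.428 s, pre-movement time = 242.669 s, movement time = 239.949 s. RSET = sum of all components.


Total = 26.182 + 7.428 + 242.669 + 239.949 = 516.228 s

516.228 s


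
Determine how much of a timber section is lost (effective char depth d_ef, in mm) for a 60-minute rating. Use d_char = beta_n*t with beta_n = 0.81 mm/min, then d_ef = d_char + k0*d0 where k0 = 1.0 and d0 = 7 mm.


d_char = 0.81 * 60 = 48.6 mm
d_ef = 48.6 + 1.0*7 = 55.6 mm

55.6 mm


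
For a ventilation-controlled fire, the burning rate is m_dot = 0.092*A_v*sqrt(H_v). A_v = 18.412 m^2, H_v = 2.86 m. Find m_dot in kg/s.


sqrt(H_v) = 1.6912
m_dot = 0.092 * 18.412 * 1.6912 = 2.8647 kg/s

2.8647 kg/s


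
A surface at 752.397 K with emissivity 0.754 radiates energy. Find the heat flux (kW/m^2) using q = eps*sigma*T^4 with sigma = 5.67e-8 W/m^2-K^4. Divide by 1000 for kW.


T^4 = 3.2047e+11
q = 0.754 * 5.67e-8 * 3.2047e+11 / 1000 = 13.701 kW/m^2

13.701 kW/m^2


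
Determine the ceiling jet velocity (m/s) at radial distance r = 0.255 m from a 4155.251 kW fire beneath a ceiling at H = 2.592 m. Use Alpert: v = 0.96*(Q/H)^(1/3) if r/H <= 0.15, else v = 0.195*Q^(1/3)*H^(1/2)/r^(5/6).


r/H = 0.255 / 2.592 = 0.098380
r/H <= 0.15, so v = 0.96*(Q/H)^(1/3)
Q/H = 1603.1
(Q/H)^(1/3) = 11.704
v = 0.96 * 11.704 = 11.235 m/s

11.235 m/s


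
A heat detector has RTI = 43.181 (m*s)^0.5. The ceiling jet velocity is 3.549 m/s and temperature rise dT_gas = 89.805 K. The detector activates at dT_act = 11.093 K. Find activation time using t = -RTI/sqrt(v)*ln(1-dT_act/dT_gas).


dT_act/dT_gas = 0.12352
ln(1 - 0.12352) = -0.13185
t = -43.181 / sqrt(3.549) * -0.13185 = 3.0221 s

3.0221 s


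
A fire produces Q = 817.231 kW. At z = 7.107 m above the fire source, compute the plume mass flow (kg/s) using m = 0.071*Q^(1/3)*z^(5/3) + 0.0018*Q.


Q^(1/3) = 9.3494
z^(5/3) = 26.271
First term = 0.071 * 9.3494 * 26.271 = 17.439
Second term = 0.0018 * 817.231 = 1.4710
m = 18.910 kg/s

18.910 kg/s


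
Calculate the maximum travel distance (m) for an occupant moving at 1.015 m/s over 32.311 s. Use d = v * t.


d = 1.015 * 32.311 = 32.796 m

32.796 m


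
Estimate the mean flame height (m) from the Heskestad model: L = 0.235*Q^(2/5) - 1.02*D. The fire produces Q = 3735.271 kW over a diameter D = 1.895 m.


Q^(2/5) = 26.849
0.235 * Q^(2/5) = 6.3095
1.02 * D = 1.9329
L = 4.3766 m

4.3766 m


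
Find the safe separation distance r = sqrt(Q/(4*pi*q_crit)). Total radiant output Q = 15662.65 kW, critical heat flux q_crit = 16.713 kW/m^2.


4*pi*q_crit = 210.02
Q/(4*pi*q_crit) = 74.576
r = sqrt(74.576) = 8.6358 m

8.6358 m


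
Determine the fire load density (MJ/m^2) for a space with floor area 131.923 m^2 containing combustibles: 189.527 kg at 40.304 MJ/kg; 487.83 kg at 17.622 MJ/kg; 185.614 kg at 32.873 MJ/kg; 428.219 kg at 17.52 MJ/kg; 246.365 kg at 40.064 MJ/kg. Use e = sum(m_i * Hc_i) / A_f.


Total energy = 189.527*40.304 + 487.83*17.622 + 185.614*32.873 + 428.219*17.52 + 246.365*40.064
= 7638.696 + 8596.540 + 6101.689 + 7502.397 + 9870.367
= 39709.69 MJ
e = 39709.69 / 131.923 = 301.01 MJ/m^2

301.01 MJ/m^2


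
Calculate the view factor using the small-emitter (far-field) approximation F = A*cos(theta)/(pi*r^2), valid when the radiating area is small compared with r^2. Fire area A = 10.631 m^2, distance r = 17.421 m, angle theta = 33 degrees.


cos(33 deg) = 0.83867
pi*r^2 = 953.45
F = 10.631 * 0.83867 / 953.45 = 0.0093512

0.0093512


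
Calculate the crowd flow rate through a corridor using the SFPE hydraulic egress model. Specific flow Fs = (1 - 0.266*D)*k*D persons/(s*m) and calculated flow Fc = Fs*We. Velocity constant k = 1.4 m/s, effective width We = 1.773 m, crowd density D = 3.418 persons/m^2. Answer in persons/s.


1 - 0.266*D = 1 - 0.266*3.418 = 0.090812
Fs = 0.090812 * 1.4 * 3.418 = 0.43455 persons/(s*m)
Fc = 0.43455 * 1.773 = 0.77046 persons/s

0.77046 persons/s


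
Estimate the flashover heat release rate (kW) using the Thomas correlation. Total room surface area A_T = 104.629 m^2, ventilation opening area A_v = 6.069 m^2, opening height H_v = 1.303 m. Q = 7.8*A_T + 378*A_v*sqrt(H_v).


7.8*A_T = 816.11
sqrt(H_v) = 1.1415
378*A_v*sqrt(H_v) = 2618.7
Q = 816.11 + 2618.7 = 3434.8 kW

3434.8 kW


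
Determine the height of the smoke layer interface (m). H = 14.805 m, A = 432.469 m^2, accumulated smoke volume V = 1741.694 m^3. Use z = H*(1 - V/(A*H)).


V/(A*H) = 0.27202
1 - 0.27202 = 0.72798
z = 14.805 * 0.72798 = 10.778 m

10.778 m


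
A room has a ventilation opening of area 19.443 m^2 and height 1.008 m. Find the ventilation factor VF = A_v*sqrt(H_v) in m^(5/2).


sqrt(H_v) = 1.0040
VF = 19.443 * 1.0040 = 19.521 m^(5/2)

19.521 m^(5/2)


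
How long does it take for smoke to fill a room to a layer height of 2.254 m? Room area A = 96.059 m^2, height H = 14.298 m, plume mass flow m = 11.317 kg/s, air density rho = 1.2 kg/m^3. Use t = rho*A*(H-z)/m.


H - z = 12.044 m
t = 1.2 * 96.059 * 12.044 / 11.317 = 122.68 s

122.68 s


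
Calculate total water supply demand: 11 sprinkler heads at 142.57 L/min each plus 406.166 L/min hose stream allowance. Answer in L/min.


Sprinkler demand = 11 * 142.57 = 1568.27 L/min
Total = 1568.27 + 406.166 = 1974.436 L/min

1974.436 L/min


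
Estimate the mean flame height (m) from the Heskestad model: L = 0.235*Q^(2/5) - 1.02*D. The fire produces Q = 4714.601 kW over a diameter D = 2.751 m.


Q^(2/5) = 29.470
0.235 * Q^(2/5) = 6.9254
1.02 * D = 2.8060
L = 4.1194 m

4.1194 m


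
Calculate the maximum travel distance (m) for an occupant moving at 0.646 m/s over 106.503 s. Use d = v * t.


d = 0.646 * 106.503 = 68.801 m

68.801 m


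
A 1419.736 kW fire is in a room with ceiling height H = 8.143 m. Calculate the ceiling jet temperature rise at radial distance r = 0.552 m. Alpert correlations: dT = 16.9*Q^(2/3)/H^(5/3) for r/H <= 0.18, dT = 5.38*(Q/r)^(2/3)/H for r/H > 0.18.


r/H = 0.552 / 8.143 = 0.067788
r/H <= 0.18, so dT = 16.9*Q^(2/3)/H^(5/3)
Q^(2/3) = 126.32
H^(5/3) = 32.959
dT = 16.9 * 126.32 / 32.959 = 64.772 K

64.772 K


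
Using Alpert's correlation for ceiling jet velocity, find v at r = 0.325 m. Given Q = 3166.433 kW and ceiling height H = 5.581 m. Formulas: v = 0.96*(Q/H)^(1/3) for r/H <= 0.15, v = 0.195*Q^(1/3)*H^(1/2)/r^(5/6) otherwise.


r/H = 0.325 / 5.581 = 0.058233
r/H <= 0.15, so v = 0.96*(Q/H)^(1/3)
Q/H = 567.36
(Q/H)^(1/3) = 8.2785
v = 0.96 * 8.2785 = 7.9474 m/s

7.9474 m/s


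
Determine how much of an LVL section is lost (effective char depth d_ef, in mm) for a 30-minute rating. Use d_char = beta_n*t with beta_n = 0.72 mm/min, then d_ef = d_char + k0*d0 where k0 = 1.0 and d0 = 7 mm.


d_char = 0.72 * 30 = 21.6 mm
d_ef = 21.6 + 1.0*7 = 28.6 mm

28.6 mm


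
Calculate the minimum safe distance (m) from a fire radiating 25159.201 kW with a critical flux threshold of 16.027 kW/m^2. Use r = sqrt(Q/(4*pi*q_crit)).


4*pi*q_crit = 201.40
Q/(4*pi*q_crit) = 124.92
r = sqrt(124.92) = 11.177 m

11.177 m


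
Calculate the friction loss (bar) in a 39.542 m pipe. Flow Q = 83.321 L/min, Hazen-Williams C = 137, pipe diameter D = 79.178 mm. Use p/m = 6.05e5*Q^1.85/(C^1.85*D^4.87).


Q^1.85 = 3576.0
C^1.85 = 8972.9
D^4.87 = 1.7628e+09
p/m = 0.00013678 bar/m
p_total = 0.00013678 * 39.542 = 0.0054084 bar

0.0054084 bar


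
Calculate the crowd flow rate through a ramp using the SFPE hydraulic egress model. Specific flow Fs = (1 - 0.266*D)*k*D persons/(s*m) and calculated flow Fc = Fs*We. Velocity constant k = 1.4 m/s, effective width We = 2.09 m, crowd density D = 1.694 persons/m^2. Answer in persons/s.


1 - 0.266*D = 1 - 0.266*1.694 = 0.54940
Fs = 0.54940 * 1.4 * 1.694 = 1.3029 persons/(s*m)
Fc = 1.3029 * 2.09 = 2.7232 persons/s

2.7232 persons/s


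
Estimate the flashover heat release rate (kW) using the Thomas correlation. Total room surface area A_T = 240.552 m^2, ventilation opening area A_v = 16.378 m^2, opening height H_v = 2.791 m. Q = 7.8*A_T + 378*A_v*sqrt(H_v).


7.8*A_T = 1876.3
sqrt(H_v) = 1.6706
378*A_v*sqrt(H_v) = 10343
Q = 1876.3 + 10343 = 12219 kW

12219 kW


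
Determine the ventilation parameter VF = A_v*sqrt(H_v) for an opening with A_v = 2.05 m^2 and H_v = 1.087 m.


sqrt(H_v) = 1.0426
VF = 2.05 * 1.0426 = 2.1373 m^(5/2)

2.1373 m^(5/2)


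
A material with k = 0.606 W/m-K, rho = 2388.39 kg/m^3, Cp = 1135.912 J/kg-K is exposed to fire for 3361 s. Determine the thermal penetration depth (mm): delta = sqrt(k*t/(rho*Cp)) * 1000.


alpha = 0.606 / (2388.39 * 1135.912) = 2.2337e-07 m^2/s
alpha * t = 0.00075074
delta = sqrt(0.00075074) * 1000 = 27.400 mm

27.400 mm


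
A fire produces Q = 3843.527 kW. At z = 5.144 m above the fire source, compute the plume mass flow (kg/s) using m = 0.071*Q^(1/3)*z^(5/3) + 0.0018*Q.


Q^(1/3) = 15.664
z^(5/3) = 15.329
First term = 0.071 * 15.664 * 15.329 = 17.048
Second term = 0.0018 * 3843.527 = 6.9183
m = 23.966 kg/s

23.966 kg/s


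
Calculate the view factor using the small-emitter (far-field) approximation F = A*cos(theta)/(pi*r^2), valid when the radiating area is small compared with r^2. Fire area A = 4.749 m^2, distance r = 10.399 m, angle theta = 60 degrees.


cos(60 deg) = 0.5
pi*r^2 = 339.73
F = 4.749 * 0.5 / 339.73 = 0.0069894

0.0069894


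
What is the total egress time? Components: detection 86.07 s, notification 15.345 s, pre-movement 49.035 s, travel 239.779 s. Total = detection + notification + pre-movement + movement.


Total = 86.07 + 15.345 + 49.035 + 239.779 = 390.229 s

390.229 s


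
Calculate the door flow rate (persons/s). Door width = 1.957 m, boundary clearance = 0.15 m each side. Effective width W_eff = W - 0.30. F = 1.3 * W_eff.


W_eff = 1.957 - 0.30 = 1.657 m
F = 1.3 * 1.657 = 2.1541 persons/s

2.1541 persons/s


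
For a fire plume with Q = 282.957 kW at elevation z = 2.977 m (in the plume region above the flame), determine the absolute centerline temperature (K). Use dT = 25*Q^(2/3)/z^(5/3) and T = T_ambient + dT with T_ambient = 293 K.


Q^(2/3) = 43.100
z^(5/3) = 6.1607
dT = 25 * 43.100 / 6.1607 = 174.90 K
T = 293 + 174.90 = 467.90 K

467.90 K


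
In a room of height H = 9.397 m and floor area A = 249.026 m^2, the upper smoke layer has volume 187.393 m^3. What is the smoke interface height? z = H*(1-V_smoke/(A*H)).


V/(A*H) = 0.080079
1 - 0.080079 = 0.91992
z = 9.397 * 0.91992 = 8.6445 m

8.6445 m


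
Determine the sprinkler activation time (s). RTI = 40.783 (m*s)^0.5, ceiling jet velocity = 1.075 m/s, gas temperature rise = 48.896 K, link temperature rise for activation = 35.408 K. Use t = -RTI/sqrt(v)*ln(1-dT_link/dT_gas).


dT_link/dT_gas = 0.72415
ln(1 - 0.72415) = -1.2879
t = -40.783 / sqrt(1.075) * -1.2879 = 50.659 s

50.659 s


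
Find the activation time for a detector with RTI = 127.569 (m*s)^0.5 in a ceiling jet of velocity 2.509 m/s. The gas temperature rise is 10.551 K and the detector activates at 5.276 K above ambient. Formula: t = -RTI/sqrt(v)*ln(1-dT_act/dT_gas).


dT_act/dT_gas = 0.50005
ln(1 - 0.50005) = -0.69324
t = -127.569 / sqrt(2.509) * -0.69324 = 55.832 s

55.832 s


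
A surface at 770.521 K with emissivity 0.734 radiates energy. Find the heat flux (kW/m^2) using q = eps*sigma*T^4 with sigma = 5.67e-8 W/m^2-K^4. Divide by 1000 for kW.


T^4 = 3.5248e+11
q = 0.734 * 5.67e-8 * 3.5248e+11 / 1000 = 14.670 kW/m^2

14.670 kW/m^2


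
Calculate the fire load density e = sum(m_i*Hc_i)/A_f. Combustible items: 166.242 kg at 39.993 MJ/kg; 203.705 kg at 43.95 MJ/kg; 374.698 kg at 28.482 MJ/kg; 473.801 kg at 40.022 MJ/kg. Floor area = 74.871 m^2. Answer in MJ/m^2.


Total energy = 166.242*39.993 + 203.705*43.95 + 374.698*28.482 + 473.801*40.022
= 6648.516 + 8952.835 + 10672.15 + 18962.46
= 45235.96 MJ
e = 45235.96 / 74.871 = 604.19 MJ/m^2

604.19 MJ/m^2


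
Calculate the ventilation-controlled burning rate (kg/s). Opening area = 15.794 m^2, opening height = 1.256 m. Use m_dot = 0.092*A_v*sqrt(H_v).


sqrt(H_v) = 1.1207
m_dot = 0.092 * 15.794 * 1.1207 = 1.6285 kg/s

1.6285 kg/s


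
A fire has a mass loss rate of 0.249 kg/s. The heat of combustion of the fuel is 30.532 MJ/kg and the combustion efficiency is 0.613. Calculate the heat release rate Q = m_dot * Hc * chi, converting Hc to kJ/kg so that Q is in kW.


Hc = 30.532 MJ/kg = 30.532 * 1000 kJ/kg = 30532 kJ/kg
Q = 0.249 kg/s * 30532 kJ/kg * 0.613 = 4660.3 kW

4660.3 kW


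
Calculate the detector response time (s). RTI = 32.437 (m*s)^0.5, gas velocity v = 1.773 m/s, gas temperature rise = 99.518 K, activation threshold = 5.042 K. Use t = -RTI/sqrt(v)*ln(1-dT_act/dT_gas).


dT_act/dT_gas = 0.050664
ln(1 - 0.050664) = -0.051993
t = -32.437 / sqrt(1.773) * -0.051993 = 1.2666 s

1.2666 s


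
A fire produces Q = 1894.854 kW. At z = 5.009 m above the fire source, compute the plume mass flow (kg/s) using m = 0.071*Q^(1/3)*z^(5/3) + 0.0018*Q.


Q^(1/3) = 12.374
z^(5/3) = 14.664
First term = 0.071 * 12.374 * 14.664 = 12.884
Second term = 0.0018 * 1894.854 = 3.4107
m = 16.294 kg/s

16.294 kg/s


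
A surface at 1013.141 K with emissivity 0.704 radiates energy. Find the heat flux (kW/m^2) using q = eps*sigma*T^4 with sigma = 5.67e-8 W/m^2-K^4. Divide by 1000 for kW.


T^4 = 1.0536e+12
q = 0.704 * 5.67e-8 * 1.0536e+12 / 1000 = 42.057 kW/m^2

42.057 kW/m^2


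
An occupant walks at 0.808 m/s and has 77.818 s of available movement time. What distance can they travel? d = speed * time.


d = 0.808 * 77.818 = 62.877 m

62.877 m


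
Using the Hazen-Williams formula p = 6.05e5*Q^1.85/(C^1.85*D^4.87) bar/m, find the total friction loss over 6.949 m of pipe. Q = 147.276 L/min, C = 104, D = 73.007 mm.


Q^1.85 = 10258
C^1.85 = 5389.0
D^4.87 = 1.1874e+09
p/m = 0.00096985 bar/m
p_total = 0.00096985 * 6.949 = 0.0067395 bar

0.0067395 bar


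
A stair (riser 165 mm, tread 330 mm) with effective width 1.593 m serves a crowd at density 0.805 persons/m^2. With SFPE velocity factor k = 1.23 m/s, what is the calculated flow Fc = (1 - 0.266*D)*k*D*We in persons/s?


1 - 0.266*D = 1 - 0.266*0.805 = 0.78587
Fs = 0.78587 * 1.23 * 0.805 = 0.77813 persons/(s*m)
Fc = 0.77813 * 1.593 = 1.2396 persons/s

1.2396 persons/s


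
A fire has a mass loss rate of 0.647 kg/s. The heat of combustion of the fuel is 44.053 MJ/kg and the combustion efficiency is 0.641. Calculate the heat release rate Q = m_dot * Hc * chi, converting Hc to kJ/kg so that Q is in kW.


Hc = 44.053 MJ/kg = 44.053 * 1000 kJ/kg = 44053 kJ/kg
Q = 0.647 kg/s * 44053 kJ/kg * 0.641 = 18270 kW

18270 kW


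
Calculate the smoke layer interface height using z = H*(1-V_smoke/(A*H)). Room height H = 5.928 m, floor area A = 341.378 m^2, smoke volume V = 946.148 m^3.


V/(A*H) = 0.46754
1 - 0.46754 = 0.53246
z = 5.928 * 0.53246 = 3.1564 m

3.1564 m


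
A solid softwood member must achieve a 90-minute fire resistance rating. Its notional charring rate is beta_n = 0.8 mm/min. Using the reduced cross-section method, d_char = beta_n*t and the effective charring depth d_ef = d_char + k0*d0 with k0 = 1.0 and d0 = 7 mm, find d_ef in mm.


d_char = 0.8 * 90 = 72 mm
d_ef = 72 + 1.0*7 = 79 mm

79 mm


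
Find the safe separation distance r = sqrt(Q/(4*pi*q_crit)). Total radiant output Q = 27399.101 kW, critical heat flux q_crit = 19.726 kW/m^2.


4*pi*q_crit = 247.88
Q/(4*pi*q_crit) = 110.53
r = sqrt(110.53) = 10.513 m

10.513 m


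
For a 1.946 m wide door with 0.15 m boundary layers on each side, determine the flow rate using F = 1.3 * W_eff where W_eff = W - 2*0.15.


W_eff = 1.946 - 0.30 = 1.646 m
F = 1.3 * 1.646 = 2.1398 persons/s

2.1398 persons/s


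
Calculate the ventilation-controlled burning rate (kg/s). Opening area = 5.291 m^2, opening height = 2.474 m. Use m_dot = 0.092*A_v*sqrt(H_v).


sqrt(H_v) = 1.5729
m_dot = 0.092 * 5.291 * 1.5729 = 0.76564 kg/s

0.76564 kg/s


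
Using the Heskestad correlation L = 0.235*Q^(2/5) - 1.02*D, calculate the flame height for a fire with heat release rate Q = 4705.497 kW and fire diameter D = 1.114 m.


Q^(2/5) = 29.447
0.235 * Q^(2/5) = 6.9201
1.02 * D = 1.1363
L = 5.7838 m

5.7838 m


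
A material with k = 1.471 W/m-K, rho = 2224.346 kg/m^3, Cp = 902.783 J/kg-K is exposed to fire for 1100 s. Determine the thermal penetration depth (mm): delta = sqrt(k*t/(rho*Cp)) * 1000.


alpha = 1.471 / (2224.346 * 902.783) = 7.3253e-07 m^2/s
alpha * t = 0.00080579
delta = sqrt(0.00080579) * 1000 = 28.386 mm

28.386 mm


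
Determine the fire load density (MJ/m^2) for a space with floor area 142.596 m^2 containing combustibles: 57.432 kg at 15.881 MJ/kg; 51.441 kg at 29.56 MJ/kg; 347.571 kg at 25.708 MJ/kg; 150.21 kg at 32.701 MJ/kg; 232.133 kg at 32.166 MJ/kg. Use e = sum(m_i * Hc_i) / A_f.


Total energy = 57.432*15.881 + 51.441*29.56 + 347.571*25.708 + 150.21*32.701 + 232.133*32.166
= 912.0776 + 1520.596 + 8935.355 + 4912.017 + 7466.790
= 23746.84 MJ
e = 23746.84 / 142.596 = 166.53 MJ/m^2

166.53 MJ/m^2


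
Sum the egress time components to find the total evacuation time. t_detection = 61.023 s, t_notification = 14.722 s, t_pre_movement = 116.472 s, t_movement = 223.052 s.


Total = 61.023 + 14.722 + 116.472 + 223.052 = 415.269 s

415.269 s


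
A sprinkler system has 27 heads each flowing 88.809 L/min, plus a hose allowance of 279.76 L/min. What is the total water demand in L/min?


Sprinkler demand = 27 * 88.809 = 2397.843 L/min
Total = 2397.843 + 279.76 = 2677.603 L/min

2677.603 L/min


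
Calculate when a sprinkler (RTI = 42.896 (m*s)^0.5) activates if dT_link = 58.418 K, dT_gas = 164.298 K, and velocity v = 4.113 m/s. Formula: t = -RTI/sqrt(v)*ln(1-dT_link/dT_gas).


dT_link/dT_gas = 0.35556
ln(1 - 0.35556) = -0.43938
t = -42.896 / sqrt(4.113) * -0.43938 = 9.2934 s

9.2934 s


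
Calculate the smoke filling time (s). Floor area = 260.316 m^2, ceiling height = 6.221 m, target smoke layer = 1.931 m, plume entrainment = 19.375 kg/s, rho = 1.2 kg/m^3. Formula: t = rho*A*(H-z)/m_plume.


H - z = 4.29 m
t = 1.2 * 260.316 * 4.29 / 19.375 = 69.167 s

69.167 s


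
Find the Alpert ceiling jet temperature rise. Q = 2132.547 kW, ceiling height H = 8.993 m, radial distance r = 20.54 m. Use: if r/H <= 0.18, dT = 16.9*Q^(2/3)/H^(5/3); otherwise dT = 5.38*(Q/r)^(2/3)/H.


r/H = 20.54 / 8.993 = 2.2840
r/H > 0.18, so dT = 5.38*(Q/r)^(2/3)/H
Q/r = 103.82
(Q/r)^(2/3) = 22.090
dT = 5.38 * 22.090 / 8.993 = 13.215 K

13.215 K


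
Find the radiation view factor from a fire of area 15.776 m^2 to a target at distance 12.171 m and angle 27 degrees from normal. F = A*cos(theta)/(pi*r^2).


cos(27 deg) = 0.89101
pi*r^2 = 465.37
F = 15.776 * 0.89101 / 465.37 = 0.030205

0.030205


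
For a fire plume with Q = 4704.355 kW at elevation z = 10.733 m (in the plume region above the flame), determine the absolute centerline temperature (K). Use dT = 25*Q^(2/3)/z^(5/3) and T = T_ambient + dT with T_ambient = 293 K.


Q^(2/3) = 280.76
z^(5/3) = 52.224
dT = 25 * 280.76 / 52.224 = 134.40 K
T = 293 + 134.40 = 427.40 K

427.40 K


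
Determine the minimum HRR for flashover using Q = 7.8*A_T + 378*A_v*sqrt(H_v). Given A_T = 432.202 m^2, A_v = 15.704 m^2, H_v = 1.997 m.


7.8*A_T = 3371.2
sqrt(H_v) = 1.4132
378*A_v*sqrt(H_v) = 8388.6
Q = 3371.2 + 8388.6 = 11760 kW

11760 kW


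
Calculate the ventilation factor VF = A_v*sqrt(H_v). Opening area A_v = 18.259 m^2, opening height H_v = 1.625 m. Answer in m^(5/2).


sqrt(H_v) = 1.2748
VF = 18.259 * 1.2748 = 23.276 m^(5/2)

23.276 m^(5/2)


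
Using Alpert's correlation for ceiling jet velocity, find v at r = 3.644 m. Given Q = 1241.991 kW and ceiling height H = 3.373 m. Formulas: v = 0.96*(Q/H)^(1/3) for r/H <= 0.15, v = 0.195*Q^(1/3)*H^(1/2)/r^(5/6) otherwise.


r/H = 3.644 / 3.373 = 1.0803
r/H > 0.15, so v = 0.195*Q^(1/3)*H^(1/2)/r^(5/6)
Q^(1/3) = 10.749
H^(1/2) = 1.8366
r^(5/6) = 2.9375
v = 0.195 * 10.749 * 1.8366 / 2.9375 = 1.3105 m/s

1.3105 m/s


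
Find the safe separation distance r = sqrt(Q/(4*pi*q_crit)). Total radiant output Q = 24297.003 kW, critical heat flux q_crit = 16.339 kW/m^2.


4*pi*q_crit = 205.32
Q/(4*pi*q_crit) = 118.34
r = sqrt(118.34) = 10.878 m

10.878 m


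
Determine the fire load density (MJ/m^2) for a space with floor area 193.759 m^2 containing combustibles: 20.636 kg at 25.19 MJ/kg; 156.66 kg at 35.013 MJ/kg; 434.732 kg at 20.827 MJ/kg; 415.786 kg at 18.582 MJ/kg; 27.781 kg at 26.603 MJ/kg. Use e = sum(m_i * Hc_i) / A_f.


Total energy = 20.636*25.19 + 156.66*35.013 + 434.732*20.827 + 415.786*18.582 + 27.781*26.603
= 519.8208 + 5485.137 + 9054.163 + 7726.135 + 739.0579
= 23524.31 MJ
e = 23524.31 / 193.759 = 121.41 MJ/m^2

121.41 MJ/m^2


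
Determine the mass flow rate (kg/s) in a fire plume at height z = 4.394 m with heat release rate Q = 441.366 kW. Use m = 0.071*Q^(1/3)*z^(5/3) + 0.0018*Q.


Q^(1/3) = 7.6138
z^(5/3) = 11.788
First term = 0.071 * 7.6138 * 11.788 = 6.3722
Second term = 0.0018 * 441.366 = 0.79446
m = 7.1667 kg/s

7.1667 kg/s


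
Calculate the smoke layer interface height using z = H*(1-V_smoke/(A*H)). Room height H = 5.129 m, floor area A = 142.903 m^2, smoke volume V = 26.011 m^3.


V/(A*H) = 0.035488
1 - 0.035488 = 0.96451
z = 5.129 * 0.96451 = 4.9470 m

4.9470 m


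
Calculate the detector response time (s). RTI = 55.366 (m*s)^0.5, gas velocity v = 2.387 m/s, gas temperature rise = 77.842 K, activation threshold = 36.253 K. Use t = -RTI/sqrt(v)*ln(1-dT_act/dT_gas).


dT_act/dT_gas = 0.46573
ln(1 - 0.46573) = -0.62685
t = -55.366 / sqrt(2.387) * -0.62685 = 22.463 s

22.463 s


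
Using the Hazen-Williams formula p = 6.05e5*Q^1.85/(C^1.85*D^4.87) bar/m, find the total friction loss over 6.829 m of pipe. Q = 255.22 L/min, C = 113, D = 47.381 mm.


Q^1.85 = 28366
C^1.85 = 6283.4
D^4.87 = 1.4461e+08
p/m = 0.018887 bar/m
p_total = 0.018887 * 6.829 = 0.12898 bar

0.12898 bar


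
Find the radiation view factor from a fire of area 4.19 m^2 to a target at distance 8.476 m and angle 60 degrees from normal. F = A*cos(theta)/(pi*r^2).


cos(60 deg) = 0.5
pi*r^2 = 225.70
F = 4.19 * 0.5 / 225.70 = 0.0092822

0.0092822


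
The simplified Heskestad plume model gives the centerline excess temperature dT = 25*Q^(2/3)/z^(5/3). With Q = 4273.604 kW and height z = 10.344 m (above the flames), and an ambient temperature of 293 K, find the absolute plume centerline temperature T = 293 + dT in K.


Q^(2/3) = 263.35
z^(5/3) = 49.107
dT = 25 * 263.35 / 49.107 = 134.07 K
T = 293 + 134.07 = 427.07 K

427.07 K


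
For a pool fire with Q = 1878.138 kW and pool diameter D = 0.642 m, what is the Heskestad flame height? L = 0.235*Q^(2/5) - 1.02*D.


Q^(2/5) = 20.393
0.235 * Q^(2/5) = 4.7925
1.02 * D = 0.65484
L = 4.1376 m

4.1376 m


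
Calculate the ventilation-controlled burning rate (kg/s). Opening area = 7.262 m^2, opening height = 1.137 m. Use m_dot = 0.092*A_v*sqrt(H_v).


sqrt(H_v) = 1.0663
m_dot = 0.092 * 7.262 * 1.0663 = 0.71240 kg/s

0.71240 kg/s


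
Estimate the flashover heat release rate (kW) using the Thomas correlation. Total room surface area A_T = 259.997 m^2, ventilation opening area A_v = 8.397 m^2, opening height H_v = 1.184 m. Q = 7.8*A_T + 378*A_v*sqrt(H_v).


7.8*A_T = 2028.0
sqrt(H_v) = 1.0881
378*A_v*sqrt(H_v) = 3453.8
Q = 2028.0 + 3453.8 = 5481.7 kW

5481.7 kW


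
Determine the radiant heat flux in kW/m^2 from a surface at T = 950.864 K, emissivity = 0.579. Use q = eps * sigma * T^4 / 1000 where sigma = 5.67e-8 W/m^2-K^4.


T^4 = 8.1747e+11
q = 0.579 * 5.67e-8 * 8.1747e+11 / 1000 = 26.837 kW/m^2

26.837 kW/m^2


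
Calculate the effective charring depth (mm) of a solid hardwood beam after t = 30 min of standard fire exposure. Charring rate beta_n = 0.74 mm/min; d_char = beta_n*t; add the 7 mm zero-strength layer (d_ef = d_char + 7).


d_char = 0.74 * 30 = 22.2 mm
d_ef = 22.2 + 1.0*7 = 29.2 mm

29.2 mm


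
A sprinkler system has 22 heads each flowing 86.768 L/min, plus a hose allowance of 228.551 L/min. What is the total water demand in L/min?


Sprinkler demand = 22 * 86.768 = 1908.896 L/min
Total = 1908.896 + 228.551 = 2137.447 L/min

2137.447 L/min


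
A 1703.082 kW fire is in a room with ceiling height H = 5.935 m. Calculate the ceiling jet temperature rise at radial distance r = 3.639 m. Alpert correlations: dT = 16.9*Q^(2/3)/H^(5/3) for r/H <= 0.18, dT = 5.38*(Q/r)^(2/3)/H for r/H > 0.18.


r/H = 3.639 / 5.935 = 0.61314
r/H > 0.18, so dT = 5.38*(Q/r)^(2/3)/H
Q/r = 468.01
(Q/r)^(2/3) = 60.279
dT = 5.38 * 60.279 / 5.935 = 54.642 K

54.642 K


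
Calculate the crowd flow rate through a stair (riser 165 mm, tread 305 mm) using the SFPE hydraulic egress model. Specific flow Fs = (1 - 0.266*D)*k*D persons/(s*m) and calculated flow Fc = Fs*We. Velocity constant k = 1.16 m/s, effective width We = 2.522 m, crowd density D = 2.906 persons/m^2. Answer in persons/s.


1 - 0.266*D = 1 - 0.266*2.906 = 0.22700
Fs = 0.22700 * 1.16 * 2.906 = 0.76522 persons/(s*m)
Fc = 0.76522 * 2.522 = 1.9299 persons/s

1.9299 persons/s


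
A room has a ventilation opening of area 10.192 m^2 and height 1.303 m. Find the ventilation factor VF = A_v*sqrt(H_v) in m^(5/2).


sqrt(H_v) = 1.1415
VF = 10.192 * 1.1415 = 11.634 m^(5/2)

11.634 m^(5/2)


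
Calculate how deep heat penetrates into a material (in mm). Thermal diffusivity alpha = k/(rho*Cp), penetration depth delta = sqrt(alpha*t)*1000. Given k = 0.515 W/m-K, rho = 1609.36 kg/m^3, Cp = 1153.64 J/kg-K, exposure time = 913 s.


alpha = 0.515 / (1609.36 * 1153.64) = 2.7739e-07 m^2/s
alpha * t = 0.00025325
delta = sqrt(0.00025325) * 1000 = 15.914 mm

15.914 mm


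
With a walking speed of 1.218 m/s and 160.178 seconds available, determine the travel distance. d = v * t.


d = 1.218 * 160.178 = 195.10 m

195.10 m


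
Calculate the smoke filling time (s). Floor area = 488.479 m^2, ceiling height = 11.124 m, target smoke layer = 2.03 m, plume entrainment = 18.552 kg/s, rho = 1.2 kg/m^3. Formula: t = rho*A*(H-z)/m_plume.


H - z = 9.094 m
t = 1.2 * 488.479 * 9.094 / 18.552 = 287.34 s

287.34 s


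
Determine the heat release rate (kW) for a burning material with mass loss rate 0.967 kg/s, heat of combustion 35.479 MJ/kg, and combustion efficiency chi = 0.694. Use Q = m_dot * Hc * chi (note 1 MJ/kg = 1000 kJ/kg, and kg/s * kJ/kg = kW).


Hc = 35.479 MJ/kg = 35.479 * 1000 kJ/kg = 35479 kJ/kg
Q = 0.967 kg/s * 35479 kJ/kg * 0.694 = 23810 kW

23810 kW


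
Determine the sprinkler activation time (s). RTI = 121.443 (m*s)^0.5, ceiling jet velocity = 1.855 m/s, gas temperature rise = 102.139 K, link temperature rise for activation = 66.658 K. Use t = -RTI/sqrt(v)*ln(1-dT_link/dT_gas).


dT_link/dT_gas = 0.65262
ln(1 - 0.65262) = -1.0573
t = -121.443 / sqrt(1.855) * -1.0573 = 94.279 s

94.279 s


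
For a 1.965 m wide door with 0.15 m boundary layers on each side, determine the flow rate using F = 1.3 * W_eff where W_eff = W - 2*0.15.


W_eff = 1.965 - 0.30 = 1.665 m
F = 1.3 * 1.665 = 2.1645 persons/s

2.1645 persons/s


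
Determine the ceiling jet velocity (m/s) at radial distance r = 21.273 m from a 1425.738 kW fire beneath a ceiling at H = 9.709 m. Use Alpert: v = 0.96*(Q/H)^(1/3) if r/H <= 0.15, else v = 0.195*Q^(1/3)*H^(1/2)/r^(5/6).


r/H = 21.273 / 9.709 = 2.1911
r/H > 0.15, so v = 0.195*Q^(1/3)*H^(1/2)/r^(5/6)
Q^(1/3) = 11.255
H^(1/2) = 3.1159
r^(5/6) = 12.780
v = 0.195 * 11.255 * 3.1159 / 12.780 = 0.53511 m/s

0.53511 m/s


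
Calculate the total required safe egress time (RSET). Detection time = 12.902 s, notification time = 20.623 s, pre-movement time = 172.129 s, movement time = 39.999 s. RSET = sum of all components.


Total = 12.902 + 20.623 + 172.129 + 39.999 = 245.653 s

245.653 s


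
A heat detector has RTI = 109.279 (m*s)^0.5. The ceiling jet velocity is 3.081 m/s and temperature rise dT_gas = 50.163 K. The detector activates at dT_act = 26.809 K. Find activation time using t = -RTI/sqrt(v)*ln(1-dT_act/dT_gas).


dT_act/dT_gas = 0.53444
ln(1 - 0.53444) = -0.76451
t = -109.279 / sqrt(3.081) * -0.76451 = 47.596 s

47.596 s


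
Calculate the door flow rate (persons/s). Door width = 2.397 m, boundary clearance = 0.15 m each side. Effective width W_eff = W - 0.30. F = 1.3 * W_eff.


W_eff = 2.397 - 0.30 = 2.097 m
F = 1.3 * 2.097 = 2.7261 persons/s

2.7261 persons/s


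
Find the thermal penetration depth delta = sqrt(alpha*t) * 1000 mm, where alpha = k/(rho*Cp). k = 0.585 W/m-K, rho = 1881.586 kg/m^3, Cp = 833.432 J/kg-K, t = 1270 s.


alpha = 0.585 / (1881.586 * 833.432) = 3.7305e-07 m^2/s
alpha * t = 0.00047377
delta = sqrt(0.00047377) * 1000 = 21.766 mm

21.766 mm


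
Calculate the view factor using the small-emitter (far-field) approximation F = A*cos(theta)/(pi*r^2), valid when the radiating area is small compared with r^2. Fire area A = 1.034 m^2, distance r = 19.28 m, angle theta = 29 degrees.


cos(29 deg) = 0.87462
pi*r^2 = 1167.8
F = 1.034 * 0.87462 / 1167.8 = 0.00077442

0.00077442


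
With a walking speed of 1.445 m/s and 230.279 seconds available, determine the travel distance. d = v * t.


d = 1.445 * 230.279 = 332.75 m

332.75 m


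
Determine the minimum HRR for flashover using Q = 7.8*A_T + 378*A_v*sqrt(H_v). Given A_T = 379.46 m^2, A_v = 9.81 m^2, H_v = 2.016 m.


7.8*A_T = 2959.788
sqrt(H_v) = 1.4199
378*A_v*sqrt(H_v) = 5265.1
Q = 2959.788 + 5265.1 = 8224.9 kW

8224.9 kW


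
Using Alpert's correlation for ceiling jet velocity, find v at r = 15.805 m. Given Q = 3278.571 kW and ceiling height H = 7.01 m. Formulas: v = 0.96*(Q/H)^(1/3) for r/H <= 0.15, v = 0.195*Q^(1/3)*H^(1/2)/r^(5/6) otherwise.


r/H = 15.805 / 7.01 = 2.2546
r/H > 0.15, so v = 0.195*Q^(1/3)*H^(1/2)/r^(5/6)
Q^(1/3) = 14.856
H^(1/2) = 2.6476
r^(5/6) = 9.9769
v = 0.195 * 14.856 * 2.6476 / 9.9769 = 0.76876 m/s

0.76876 m/s


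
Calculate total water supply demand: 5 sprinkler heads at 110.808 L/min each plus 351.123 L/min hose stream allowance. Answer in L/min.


Sprinkler demand = 5 * 110.808 = 554.04 L/min
Total = 554.04 + 351.123 = 905.163 L/min

905.163 L/min


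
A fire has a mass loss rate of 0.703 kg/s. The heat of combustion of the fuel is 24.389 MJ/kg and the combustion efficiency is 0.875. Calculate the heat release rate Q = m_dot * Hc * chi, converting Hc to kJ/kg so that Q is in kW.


Hc = 24.389 MJ/kg = 24.389 * 1000 kJ/kg = 24389 kJ/kg
Q = 0.703 kg/s * 24389 kJ/kg * 0.875 = 15002 kW

15002 kW


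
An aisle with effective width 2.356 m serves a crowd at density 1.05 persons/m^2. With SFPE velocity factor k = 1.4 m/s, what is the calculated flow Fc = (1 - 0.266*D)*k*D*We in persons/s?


1 - 0.266*D = 1 - 0.266*1.05 = 0.72070
Fs = 0.72070 * 1.4 * 1.05 = 1.0594 persons/(s*m)
Fc = 1.0594 * 2.356 = 2.4960 persons/s

2.4960 persons/s


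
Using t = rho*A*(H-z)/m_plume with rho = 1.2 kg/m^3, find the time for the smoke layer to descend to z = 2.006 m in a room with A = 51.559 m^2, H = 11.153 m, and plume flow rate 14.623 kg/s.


H - z = 9.147 m
t = 1.2 * 51.559 * 9.147 / 14.623 = 38.702 s

38.702 s


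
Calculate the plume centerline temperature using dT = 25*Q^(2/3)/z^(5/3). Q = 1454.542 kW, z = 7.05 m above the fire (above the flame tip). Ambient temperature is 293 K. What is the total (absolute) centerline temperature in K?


Q^(2/3) = 128.38
z^(5/3) = 25.921
dT = 25 * 128.38 / 25.921 = 123.82 K
T = 293 + 123.82 = 416.82 K

416.82 K


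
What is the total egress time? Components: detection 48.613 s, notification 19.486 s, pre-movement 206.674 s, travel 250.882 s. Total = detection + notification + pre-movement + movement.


Total = 48.613 + 19.486 + 206.674 + 250.882 = 525.655 s

525.655 s


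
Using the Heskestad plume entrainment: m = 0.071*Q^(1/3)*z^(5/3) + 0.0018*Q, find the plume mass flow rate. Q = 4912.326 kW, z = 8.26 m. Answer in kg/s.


Q^(1/3) = 16.999
z^(5/3) = 33.752
First term = 0.071 * 16.999 * 33.752 = 40.737
Second term = 0.0018 * 4912.326 = 8.8422
m = 49.579 kg/s

49.579 kg/s


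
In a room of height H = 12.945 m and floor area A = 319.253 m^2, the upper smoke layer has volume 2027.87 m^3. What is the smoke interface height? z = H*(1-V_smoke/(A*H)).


V/(A*H) = 0.49069
1 - 0.49069 = 0.50931
z = 12.945 * 0.50931 = 6.5931 m

6.5931 m


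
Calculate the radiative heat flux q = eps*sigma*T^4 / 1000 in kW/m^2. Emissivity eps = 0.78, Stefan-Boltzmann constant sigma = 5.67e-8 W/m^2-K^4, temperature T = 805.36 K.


T^4 = 4.2069e+11
q = 0.78 * 5.67e-8 * 4.2069e+11 / 1000 = 18.605 kW/m^2

18.605 kW/m^2


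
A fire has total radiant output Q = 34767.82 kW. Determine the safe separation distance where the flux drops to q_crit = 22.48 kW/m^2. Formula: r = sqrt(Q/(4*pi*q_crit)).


4*pi*q_crit = 282.49
Q/(4*pi*q_crit) = 123.08
r = sqrt(123.08) = 11.094 m

11.094 m


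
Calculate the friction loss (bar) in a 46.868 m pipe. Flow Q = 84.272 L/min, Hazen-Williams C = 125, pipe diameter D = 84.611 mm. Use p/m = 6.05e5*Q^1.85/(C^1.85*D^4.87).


Q^1.85 = 3651.9
C^1.85 = 7573.3
D^4.87 = 2.4354e+09
p/m = 0.00011979 bar/m
p_total = 0.00011979 * 46.868 = 0.0056143 bar

0.0056143 bar


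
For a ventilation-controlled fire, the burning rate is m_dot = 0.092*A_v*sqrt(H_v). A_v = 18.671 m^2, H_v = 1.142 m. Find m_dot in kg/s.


sqrt(H_v) = 1.0686
m_dot = 0.092 * 18.671 * 1.0686 = 1.8356 kg/s

1.8356 kg/s


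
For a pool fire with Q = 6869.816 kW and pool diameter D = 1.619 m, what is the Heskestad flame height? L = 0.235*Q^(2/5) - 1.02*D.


Q^(2/5) = 34.259
0.235 * Q^(2/5) = 8.0509
1.02 * D = 1.6514
L = 6.3995 m

6.3995 m


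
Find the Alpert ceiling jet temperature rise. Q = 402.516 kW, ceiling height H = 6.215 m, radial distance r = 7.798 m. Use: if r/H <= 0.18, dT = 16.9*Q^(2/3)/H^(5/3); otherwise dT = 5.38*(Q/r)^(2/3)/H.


r/H = 7.798 / 6.215 = 1.2547
r/H > 0.18, so dT = 5.38*(Q/r)^(2/3)/H
Q/r = 51.618
(Q/r)^(2/3) = 13.863
dT = 5.38 * 13.863 / 6.215 = 12.001 K

12.001 K


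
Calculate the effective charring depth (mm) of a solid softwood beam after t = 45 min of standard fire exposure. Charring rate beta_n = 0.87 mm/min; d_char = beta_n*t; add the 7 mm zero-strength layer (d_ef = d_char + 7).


d_char = 0.87 * 45 = 39.15 mm
d_ef = 39.15 + 1.0*7 = 46.15 mm

46.15 mm


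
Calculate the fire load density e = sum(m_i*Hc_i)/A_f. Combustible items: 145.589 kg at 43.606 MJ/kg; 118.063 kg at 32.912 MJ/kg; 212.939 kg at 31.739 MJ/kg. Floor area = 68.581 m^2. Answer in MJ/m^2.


Total energy = 145.589*43.606 + 118.063*32.912 + 212.939*31.739
= 6348.554 + 3885.689 + 6758.471
= 16992.71 MJ
e = 16992.71 / 68.581 = 247.78 MJ/m^2

247.78 MJ/m^2
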